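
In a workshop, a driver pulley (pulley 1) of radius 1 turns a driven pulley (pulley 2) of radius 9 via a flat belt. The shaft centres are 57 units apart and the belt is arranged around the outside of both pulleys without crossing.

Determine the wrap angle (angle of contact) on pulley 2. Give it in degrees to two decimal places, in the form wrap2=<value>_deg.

wrap2=196.14_deg

open belt: β = asin((r2−r1)/C) = asin(8/57) = 8.0682°
wrap1 = π − 2β = 163.8637°
wrap2 = π + 2β = 196.1363°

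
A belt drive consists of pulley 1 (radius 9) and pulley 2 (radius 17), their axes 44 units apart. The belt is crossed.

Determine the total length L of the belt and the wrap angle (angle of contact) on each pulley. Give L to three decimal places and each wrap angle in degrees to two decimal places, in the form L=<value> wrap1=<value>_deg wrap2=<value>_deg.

crossed belt: β = asin((r1+r2)/C) = asin(26/44) = 36.2215°
wrap1 = wrap2 = π + 2β = 252.4431°
tangent length = C·cosβ = 35.4965
L = (r1+r2)·wrap + 2·C·cosβ = 26·4.4060 + 2·35.4965 = 185.5480

L=185.548 wrap1=252.44_deg wrap2=252.44_deg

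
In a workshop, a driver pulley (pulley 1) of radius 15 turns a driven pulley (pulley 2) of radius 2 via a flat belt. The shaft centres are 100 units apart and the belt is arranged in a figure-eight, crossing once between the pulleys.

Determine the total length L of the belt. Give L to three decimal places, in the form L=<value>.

L=256.304

crossed belt: β = asin((r1+r2)/C) = asin(17/100) = 9.7878°
wrap1 = wrap2 = π + 2β = 199.5756°
tangent length = C·cosβ = 98.5444
L = (r1+r2)·wrap + 2·C·cosβ = 17·3.4833 + 2·98.5444 = 256.3041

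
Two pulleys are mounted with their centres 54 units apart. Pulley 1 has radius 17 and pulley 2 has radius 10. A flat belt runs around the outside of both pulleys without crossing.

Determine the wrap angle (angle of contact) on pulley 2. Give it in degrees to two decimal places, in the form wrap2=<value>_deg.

open belt: β = asin((r2−r1)/C) = asin(-7/54) = -7.4482°
wrap1 = π − 2β = 194.8964°
wrap2 = π + 2β = 165.1036°

wrap2=165.10_deg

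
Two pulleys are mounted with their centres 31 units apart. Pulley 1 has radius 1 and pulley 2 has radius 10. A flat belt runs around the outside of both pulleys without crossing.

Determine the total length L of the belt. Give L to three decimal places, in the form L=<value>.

L=99.189

open belt: β = asin((r2−r1)/C) = asin(9/31) = 16.8773°
wrap1 = π − 2β = 146.2455°
wrap2 = π + 2β = 213.7545°
tangent length = C·cosβ = 29.6648
L = r1·wrap1 + r2·wrap2 + 2·C·cosβ = 1·2.5525 + 10·3.7307 + 2·29.6648 = 99.1893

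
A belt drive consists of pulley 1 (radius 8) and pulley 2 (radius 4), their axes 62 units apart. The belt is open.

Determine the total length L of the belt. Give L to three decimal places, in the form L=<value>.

L=161.957

open belt: β = asin((r2−r1)/C) = asin(-4/62) = -3.6991°
wrap1 = π − 2β = 187.3981°
wrap2 = π + 2β = 172.6019°
tangent length = C·cosβ = 61.8708
L = r1·wrap1 + r2·wrap2 + 2·C·cosβ = 8·3.2707 + 4·3.0125 + 2·61.8708 = 161.9573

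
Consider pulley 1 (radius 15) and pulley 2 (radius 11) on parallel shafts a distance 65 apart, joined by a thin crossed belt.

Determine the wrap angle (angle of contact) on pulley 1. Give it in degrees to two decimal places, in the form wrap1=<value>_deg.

wrap1=227.16_deg

crossed belt: β = asin((r1+r2)/C) = asin(26/65) = 23.5782°
wrap1 = wrap2 = π + 2β = 227.1564°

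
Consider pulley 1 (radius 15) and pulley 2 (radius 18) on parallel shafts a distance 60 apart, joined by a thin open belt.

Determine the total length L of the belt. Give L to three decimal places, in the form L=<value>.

L=223.823

open belt: β = asin((r2−r1)/C) = asin(3/60) = 2.8660°
wrap1 = π − 2β = 174.2680°
wrap2 = π + 2β = 185.7320°
tangent length = C·cosβ = 59.9250
L = r1·wrap1 + r2·wrap2 + 2·C·cosβ = 15·3.0416 + 18·3.2416 + 2·59.9250 = 223.8226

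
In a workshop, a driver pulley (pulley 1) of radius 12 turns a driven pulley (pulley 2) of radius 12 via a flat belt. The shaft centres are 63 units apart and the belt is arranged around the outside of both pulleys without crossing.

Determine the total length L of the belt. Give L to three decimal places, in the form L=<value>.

open belt: β = asin((r2−r1)/C) = asin(0/63) = 0.0000°
wrap1 = π − 2β = 180.0000°
wrap2 = π + 2β = 180.0000°
tangent length = C·cosβ = 63.0000
L = r1·wrap1 + r2·wrap2 + 2·C·cosβ = 12·3.1416 + 12·3.1416 + 2·63.0000 = 201.3982

L=201.398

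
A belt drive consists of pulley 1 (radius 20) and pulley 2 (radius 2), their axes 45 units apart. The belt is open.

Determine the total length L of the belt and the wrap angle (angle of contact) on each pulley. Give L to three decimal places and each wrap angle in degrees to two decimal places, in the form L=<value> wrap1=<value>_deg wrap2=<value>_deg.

open belt: β = asin((r2−r1)/C) = asin(-18/45) = -23.5782°
wrap1 = π − 2β = 227.1564°
wrap2 = π + 2β = 132.8436°
tangent length = C·cosβ = 41.2432
L = r1·wrap1 + r2·wrap2 + 2·C·cosβ = 20·3.9646 + 2·2.3186 + 2·41.2432 = 166.4160

L=166.416 wrap1=227.16_deg wrap2=132.84_deg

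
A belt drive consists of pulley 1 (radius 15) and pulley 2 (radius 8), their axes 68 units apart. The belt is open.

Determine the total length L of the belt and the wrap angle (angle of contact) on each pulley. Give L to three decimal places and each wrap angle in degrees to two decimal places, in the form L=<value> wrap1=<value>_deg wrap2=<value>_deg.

L=208.978 wrap1=191.82_deg wrap2=168.18_deg

open belt: β = asin((r2−r1)/C) = asin(-7/68) = -5.9086°
wrap1 = π − 2β = 191.8171°
wrap2 = π + 2β = 168.1829°
tangent length = C·cosβ = 67.6387
L = r1·wrap1 + r2·wrap2 + 2·C·cosβ = 15·3.3478 + 8·2.9353 + 2·67.6387 = 208.9779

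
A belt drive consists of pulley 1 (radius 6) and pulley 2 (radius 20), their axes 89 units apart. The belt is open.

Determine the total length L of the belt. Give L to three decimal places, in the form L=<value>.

L=261.888

open belt: β = asin((r2−r1)/C) = asin(14/89) = 9.0504°
wrap1 = π − 2β = 161.8992°
wrap2 = π + 2β = 198.1008°
tangent length = C·cosβ = 87.8920
L = r1·wrap1 + r2·wrap2 + 2·C·cosβ = 6·2.8257 + 20·3.4575 + 2·87.8920 = 261.8882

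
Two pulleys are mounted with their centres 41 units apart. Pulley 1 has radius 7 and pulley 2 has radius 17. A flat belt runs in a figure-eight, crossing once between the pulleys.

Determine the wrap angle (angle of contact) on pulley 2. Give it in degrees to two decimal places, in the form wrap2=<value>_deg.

crossed belt: β = asin((r1+r2)/C) = asin(24/41) = 35.8288°
wrap1 = wrap2 = π + 2β = 251.6577°

wrap2=251.66_deg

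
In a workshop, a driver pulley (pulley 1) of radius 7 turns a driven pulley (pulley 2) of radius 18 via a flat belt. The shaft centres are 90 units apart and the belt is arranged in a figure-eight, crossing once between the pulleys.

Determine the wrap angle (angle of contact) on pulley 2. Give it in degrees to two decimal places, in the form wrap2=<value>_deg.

wrap2=212.26_deg

crossed belt: β = asin((r1+r2)/C) = asin(25/90) = 16.1276°
wrap1 = wrap2 = π + 2β = 212.2552°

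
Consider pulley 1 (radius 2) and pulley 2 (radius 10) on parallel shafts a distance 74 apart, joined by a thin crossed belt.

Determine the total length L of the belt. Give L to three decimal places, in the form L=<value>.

crossed belt: β = asin((r1+r2)/C) = asin(12/74) = 9.3324°
wrap1 = wrap2 = π + 2β = 198.6648°
tangent length = C·cosβ = 73.0205
L = (r1+r2)·wrap + 2·C·cosβ = 12·3.4674 + 2·73.0205 = 187.6494

L=187.649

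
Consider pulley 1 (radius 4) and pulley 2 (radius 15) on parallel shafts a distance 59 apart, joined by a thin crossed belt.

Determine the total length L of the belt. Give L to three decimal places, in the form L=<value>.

L=183.864

crossed belt: β = asin((r1+r2)/C) = asin(19/59) = 18.7860°
wrap1 = wrap2 = π + 2β = 217.5719°
tangent length = C·cosβ = 55.8570
L = (r1+r2)·wrap + 2·C·cosβ = 19·3.7973 + 2·55.8570 = 183.8635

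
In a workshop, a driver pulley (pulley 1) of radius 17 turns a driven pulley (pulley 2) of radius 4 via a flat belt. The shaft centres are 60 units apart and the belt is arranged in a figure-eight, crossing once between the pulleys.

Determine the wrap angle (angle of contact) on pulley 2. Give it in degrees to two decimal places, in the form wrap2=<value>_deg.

wrap2=220.97_deg

crossed belt: β = asin((r1+r2)/C) = asin(21/60) = 20.4873°
wrap1 = wrap2 = π + 2β = 220.9746°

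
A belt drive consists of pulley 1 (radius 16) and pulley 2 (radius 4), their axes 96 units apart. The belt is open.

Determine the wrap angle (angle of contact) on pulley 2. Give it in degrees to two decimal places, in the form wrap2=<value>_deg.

wrap2=165.64_deg

open belt: β = asin((r2−r1)/C) = asin(-12/96) = -7.1808°
wrap1 = π − 2β = 194.3615°
wrap2 = π + 2β = 165.6385°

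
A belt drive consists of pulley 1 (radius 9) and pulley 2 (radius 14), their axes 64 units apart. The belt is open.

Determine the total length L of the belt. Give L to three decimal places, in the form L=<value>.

L=200.647

open belt: β = asin((r2−r1)/C) = asin(5/64) = 4.4808°
wrap1 = π − 2β = 171.0384°
wrap2 = π + 2β = 188.9616°
tangent length = C·cosβ = 63.8044
L = r1·wrap1 + r2·wrap2 + 2·C·cosβ = 9·2.9852 + 14·3.2980 + 2·63.8044 = 200.6475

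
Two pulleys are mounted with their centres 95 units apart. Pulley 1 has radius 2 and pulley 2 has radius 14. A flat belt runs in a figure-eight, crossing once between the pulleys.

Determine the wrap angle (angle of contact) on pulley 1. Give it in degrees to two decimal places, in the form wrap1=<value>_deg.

wrap1=199.39_deg

crossed belt: β = asin((r1+r2)/C) = asin(16/95) = 9.6960°
wrap1 = wrap2 = π + 2β = 199.3921°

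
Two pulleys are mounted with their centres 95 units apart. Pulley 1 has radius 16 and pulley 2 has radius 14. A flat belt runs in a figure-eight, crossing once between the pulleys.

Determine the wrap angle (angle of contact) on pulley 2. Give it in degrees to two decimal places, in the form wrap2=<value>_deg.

wrap2=216.82_deg

crossed belt: β = asin((r1+r2)/C) = asin(30/95) = 18.4085°
wrap1 = wrap2 = π + 2β = 216.8170°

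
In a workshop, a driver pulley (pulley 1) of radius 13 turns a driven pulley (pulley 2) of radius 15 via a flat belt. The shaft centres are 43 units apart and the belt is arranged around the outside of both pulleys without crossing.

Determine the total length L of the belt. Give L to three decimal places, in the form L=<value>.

open belt: β = asin((r2−r1)/C) = asin(2/43) = 2.6659°
wrap1 = π − 2β = 174.6682°
wrap2 = π + 2β = 185.3318°
tangent length = C·cosβ = 42.9535
L = r1·wrap1 + r2·wrap2 + 2·C·cosβ = 13·3.0485 + 15·3.2346 + 2·42.9535 = 174.0576

L=174.058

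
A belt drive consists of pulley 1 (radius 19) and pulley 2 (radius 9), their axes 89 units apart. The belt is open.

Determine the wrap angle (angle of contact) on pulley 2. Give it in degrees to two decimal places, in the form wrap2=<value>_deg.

open belt: β = asin((r2−r1)/C) = asin(-10/89) = -6.4514°
wrap1 = π − 2β = 192.9027°
wrap2 = π + 2β = 167.0973°

wrap2=167.10_deg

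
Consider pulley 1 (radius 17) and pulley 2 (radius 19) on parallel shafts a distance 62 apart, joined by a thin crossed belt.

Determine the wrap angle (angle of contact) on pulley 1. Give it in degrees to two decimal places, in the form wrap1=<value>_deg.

crossed belt: β = asin((r1+r2)/C) = asin(36/62) = 35.4959°
wrap1 = wrap2 = π + 2β = 250.9919°

wrap1=250.99_deg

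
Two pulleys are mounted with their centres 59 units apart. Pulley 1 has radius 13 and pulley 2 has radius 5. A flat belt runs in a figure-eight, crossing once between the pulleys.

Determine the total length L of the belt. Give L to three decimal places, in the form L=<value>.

crossed belt: β = asin((r1+r2)/C) = asin(18/59) = 17.7633°
wrap1 = wrap2 = π + 2β = 215.5265°
tangent length = C·cosβ = 56.1872
L = (r1+r2)·wrap + 2·C·cosβ = 18·3.7616 + 2·56.1872 = 180.0840

L=180.084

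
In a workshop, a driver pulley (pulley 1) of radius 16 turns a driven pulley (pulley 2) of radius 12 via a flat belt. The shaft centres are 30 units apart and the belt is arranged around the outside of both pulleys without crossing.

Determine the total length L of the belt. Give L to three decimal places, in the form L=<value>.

L=148.499

open belt: β = asin((r2−r1)/C) = asin(-4/30) = -7.6623°
wrap1 = π − 2β = 195.3245°
wrap2 = π + 2β = 164.6755°
tangent length = C·cosβ = 29.7321
L = r1·wrap1 + r2·wrap2 + 2·C·cosβ = 16·3.4091 + 12·2.8741 + 2·29.7321 = 148.4987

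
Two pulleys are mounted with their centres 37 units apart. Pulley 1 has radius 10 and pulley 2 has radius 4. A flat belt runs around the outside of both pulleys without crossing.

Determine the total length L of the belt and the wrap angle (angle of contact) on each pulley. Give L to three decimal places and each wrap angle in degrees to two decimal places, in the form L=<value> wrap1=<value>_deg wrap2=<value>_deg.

L=118.957 wrap1=198.66_deg wrap2=161.34_deg

open belt: β = asin((r2−r1)/C) = asin(-6/37) = -9.3324°
wrap1 = π − 2β = 198.6648°
wrap2 = π + 2β = 161.3352°
tangent length = C·cosβ = 36.5103
L = r1·wrap1 + r2·wrap2 + 2·C·cosβ = 10·3.4674 + 4·2.8158 + 2·36.5103 = 118.9574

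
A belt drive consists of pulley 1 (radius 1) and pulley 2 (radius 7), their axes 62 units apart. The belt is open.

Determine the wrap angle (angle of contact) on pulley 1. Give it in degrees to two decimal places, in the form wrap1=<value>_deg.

open belt: β = asin((r2−r1)/C) = asin(6/62) = 5.5534°
wrap1 = π − 2β = 168.8931°
wrap2 = π + 2β = 191.1069°

wrap1=168.89_deg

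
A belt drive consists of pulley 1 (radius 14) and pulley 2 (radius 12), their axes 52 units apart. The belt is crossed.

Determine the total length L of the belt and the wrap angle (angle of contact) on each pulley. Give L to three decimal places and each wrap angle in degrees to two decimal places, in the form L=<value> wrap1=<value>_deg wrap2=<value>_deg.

crossed belt: β = asin((r1+r2)/C) = asin(26/52) = 30.0000°
wrap1 = wrap2 = π + 2β = 240.0000°
tangent length = C·cosβ = 45.0333
L = (r1+r2)·wrap + 2·C·cosβ = 26·4.1888 + 2·45.0333 = 198.9752

L=198.975 wrap1=240.00_deg wrap2=240.00_deg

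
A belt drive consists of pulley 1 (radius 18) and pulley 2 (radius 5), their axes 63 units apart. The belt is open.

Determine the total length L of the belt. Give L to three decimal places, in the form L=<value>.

open belt: β = asin((r2−r1)/C) = asin(-13/63) = -11.9085°
wrap1 = π − 2β = 203.8170°
wrap2 = π + 2β = 156.1830°
tangent length = C·cosβ = 61.6441
L = r1·wrap1 + r2·wrap2 + 2·C·cosβ = 18·3.5573 + 5·2.7259 + 2·61.6441 = 200.9488

L=200.949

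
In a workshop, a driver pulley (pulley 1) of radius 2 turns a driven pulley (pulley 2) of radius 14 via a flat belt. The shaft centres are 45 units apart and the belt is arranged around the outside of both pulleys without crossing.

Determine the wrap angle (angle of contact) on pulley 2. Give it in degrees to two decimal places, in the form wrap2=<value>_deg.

open belt: β = asin((r2−r1)/C) = asin(12/45) = 15.4660°
wrap1 = π − 2β = 149.0680°
wrap2 = π + 2β = 210.9320°

wrap2=210.93_deg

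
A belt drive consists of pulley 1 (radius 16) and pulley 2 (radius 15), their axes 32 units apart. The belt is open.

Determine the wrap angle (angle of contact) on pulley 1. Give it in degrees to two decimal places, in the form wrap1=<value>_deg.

wrap1=183.58_deg

open belt: β = asin((r2−r1)/C) = asin(-1/32) = -1.7908°
wrap1 = π − 2β = 183.5816°
wrap2 = π + 2β = 176.4184°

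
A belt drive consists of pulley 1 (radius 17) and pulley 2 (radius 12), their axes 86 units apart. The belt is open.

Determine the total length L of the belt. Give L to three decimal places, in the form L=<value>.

L=263.397

open belt: β = asin((r2−r1)/C) = asin(-5/86) = -3.3330°
wrap1 = π − 2β = 186.6661°
wrap2 = π + 2β = 173.3339°
tangent length = C·cosβ = 85.8545
L = r1·wrap1 + r2·wrap2 + 2·C·cosβ = 17·3.2579 + 12·3.0252 + 2·85.8545 = 263.3970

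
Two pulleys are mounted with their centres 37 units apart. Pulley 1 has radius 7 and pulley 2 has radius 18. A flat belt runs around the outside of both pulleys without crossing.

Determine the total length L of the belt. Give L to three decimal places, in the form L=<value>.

open belt: β = asin((r2−r1)/C) = asin(11/37) = 17.2953°
wrap1 = π − 2β = 145.4093°
wrap2 = π + 2β = 214.5907°
tangent length = C·cosβ = 35.3270
L = r1·wrap1 + r2·wrap2 + 2·C·cosβ = 7·2.5379 + 18·3.7453 + 2·35.3270 = 155.8348

L=155.835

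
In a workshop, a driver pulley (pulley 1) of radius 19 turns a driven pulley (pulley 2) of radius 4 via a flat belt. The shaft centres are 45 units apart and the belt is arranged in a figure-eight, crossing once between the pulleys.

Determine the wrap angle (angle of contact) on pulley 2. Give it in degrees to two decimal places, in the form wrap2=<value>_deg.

crossed belt: β = asin((r1+r2)/C) = asin(23/45) = 30.7379°
wrap1 = wrap2 = π + 2β = 241.4757°

wrap2=241.48_deg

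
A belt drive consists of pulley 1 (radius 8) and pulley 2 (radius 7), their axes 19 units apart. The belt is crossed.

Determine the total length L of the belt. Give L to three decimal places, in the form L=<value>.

crossed belt: β = asin((r1+r2)/C) = asin(15/19) = 52.1364°
wrap1 = wrap2 = π + 2β = 284.2727°
tangent length = C·cosβ = 11.6619
L = (r1+r2)·wrap + 2·C·cosβ = 15·4.9615 + 2·11.6619 = 97.7462

L=97.746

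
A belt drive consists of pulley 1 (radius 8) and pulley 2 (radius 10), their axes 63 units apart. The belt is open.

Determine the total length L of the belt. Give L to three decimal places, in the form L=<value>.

open belt: β = asin((r2−r1)/C) = asin(2/63) = 1.8192°
wrap1 = π − 2β = 176.3616°
wrap2 = π + 2β = 183.6384°
tangent length = C·cosβ = 62.9682
L = r1·wrap1 + r2·wrap2 + 2·C·cosβ = 8·3.0781 + 10·3.2051 + 2·62.9682 = 182.6122

L=182.612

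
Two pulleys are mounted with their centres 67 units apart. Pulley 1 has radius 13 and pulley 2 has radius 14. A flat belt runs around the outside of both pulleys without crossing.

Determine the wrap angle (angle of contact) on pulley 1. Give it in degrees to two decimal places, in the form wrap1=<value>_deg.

wrap1=178.29_deg

open belt: β = asin((r2−r1)/C) = asin(1/67) = 0.8552°
wrap1 = π − 2β = 178.2896°
wrap2 = π + 2β = 181.7104°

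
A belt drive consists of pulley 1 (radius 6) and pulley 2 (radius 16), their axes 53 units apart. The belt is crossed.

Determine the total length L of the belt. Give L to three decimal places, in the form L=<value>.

L=184.386

crossed belt: β = asin((r1+r2)/C) = asin(22/53) = 24.5253°
wrap1 = wrap2 = π + 2β = 229.0505°
tangent length = C·cosβ = 48.2183
L = (r1+r2)·wrap + 2·C·cosβ = 22·3.9977 + 2·48.2183 = 184.3856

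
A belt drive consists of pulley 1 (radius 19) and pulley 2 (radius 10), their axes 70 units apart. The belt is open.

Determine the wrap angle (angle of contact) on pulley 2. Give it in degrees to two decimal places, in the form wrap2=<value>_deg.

open belt: β = asin((r2−r1)/C) = asin(-9/70) = -7.3870°
wrap1 = π − 2β = 194.7741°
wrap2 = π + 2β = 165.2259°

wrap2=165.23_deg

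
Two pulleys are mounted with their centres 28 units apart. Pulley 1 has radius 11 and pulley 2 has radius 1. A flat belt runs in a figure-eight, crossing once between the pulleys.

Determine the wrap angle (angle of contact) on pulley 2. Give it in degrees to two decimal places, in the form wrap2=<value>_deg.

wrap2=230.75_deg

crossed belt: β = asin((r1+r2)/C) = asin(12/28) = 25.3769°
wrap1 = wrap2 = π + 2β = 230.7539°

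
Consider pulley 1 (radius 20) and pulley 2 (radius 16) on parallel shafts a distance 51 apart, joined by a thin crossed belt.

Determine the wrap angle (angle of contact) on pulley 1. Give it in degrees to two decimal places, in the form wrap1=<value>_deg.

wrap1=269.80_deg

crossed belt: β = asin((r1+r2)/C) = asin(36/51) = 44.9009°
wrap1 = wrap2 = π + 2β = 269.8017°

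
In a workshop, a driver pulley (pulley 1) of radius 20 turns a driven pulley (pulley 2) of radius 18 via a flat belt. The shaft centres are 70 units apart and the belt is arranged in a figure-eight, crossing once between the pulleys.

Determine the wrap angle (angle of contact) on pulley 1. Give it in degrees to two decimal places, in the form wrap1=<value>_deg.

wrap1=245.76_deg

crossed belt: β = asin((r1+r2)/C) = asin(38/70) = 32.8783°
wrap1 = wrap2 = π + 2β = 245.7567°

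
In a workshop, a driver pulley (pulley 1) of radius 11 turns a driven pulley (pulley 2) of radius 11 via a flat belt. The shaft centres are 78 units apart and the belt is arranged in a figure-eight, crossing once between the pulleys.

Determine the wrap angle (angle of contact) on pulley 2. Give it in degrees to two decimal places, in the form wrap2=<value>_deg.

crossed belt: β = asin((r1+r2)/C) = asin(22/78) = 16.3827°
wrap1 = wrap2 = π + 2β = 212.7653°

wrap2=212.77_deg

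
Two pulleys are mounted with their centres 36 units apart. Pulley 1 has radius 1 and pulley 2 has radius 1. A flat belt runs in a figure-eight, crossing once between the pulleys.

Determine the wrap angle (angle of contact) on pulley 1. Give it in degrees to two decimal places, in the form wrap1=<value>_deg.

wrap1=186.37_deg

crossed belt: β = asin((r1+r2)/C) = asin(2/36) = 3.1847°
wrap1 = wrap2 = π + 2β = 186.3695°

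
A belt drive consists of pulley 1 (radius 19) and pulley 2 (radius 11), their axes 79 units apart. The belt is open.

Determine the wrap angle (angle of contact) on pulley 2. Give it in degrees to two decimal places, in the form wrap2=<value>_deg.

wrap2=168.38_deg

open belt: β = asin((r2−r1)/C) = asin(-8/79) = -5.8121°
wrap1 = π − 2β = 191.6241°
wrap2 = π + 2β = 168.3759°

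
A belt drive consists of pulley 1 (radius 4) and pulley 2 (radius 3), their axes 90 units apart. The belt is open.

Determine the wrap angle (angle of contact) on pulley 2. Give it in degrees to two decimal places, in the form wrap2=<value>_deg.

wrap2=178.73_deg

open belt: β = asin((r2−r1)/C) = asin(-1/90) = -0.6366°
wrap1 = π − 2β = 181.2733°
wrap2 = π + 2β = 178.7267°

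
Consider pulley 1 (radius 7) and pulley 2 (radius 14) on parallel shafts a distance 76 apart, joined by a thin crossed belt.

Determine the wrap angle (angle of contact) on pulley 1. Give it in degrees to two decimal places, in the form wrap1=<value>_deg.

crossed belt: β = asin((r1+r2)/C) = asin(21/76) = 16.0404°
wrap1 = wrap2 = π + 2β = 212.0809°

wrap1=212.08_deg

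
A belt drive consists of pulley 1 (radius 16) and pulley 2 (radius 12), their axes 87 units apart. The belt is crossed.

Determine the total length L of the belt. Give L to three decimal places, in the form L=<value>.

crossed belt: β = asin((r1+r2)/C) = asin(28/87) = 18.7742°
wrap1 = wrap2 = π + 2β = 217.5484°
tangent length = C·cosβ = 82.3711
L = (r1+r2)·wrap + 2·C·cosβ = 28·3.7969 + 2·82.3711 = 271.0564

L=271.056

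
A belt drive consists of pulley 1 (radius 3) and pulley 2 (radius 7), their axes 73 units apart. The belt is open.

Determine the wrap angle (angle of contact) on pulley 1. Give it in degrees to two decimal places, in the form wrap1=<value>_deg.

open belt: β = asin((r2−r1)/C) = asin(4/73) = 3.1411°
wrap1 = π − 2β = 173.7179°
wrap2 = π + 2β = 186.2821°

wrap1=173.72_deg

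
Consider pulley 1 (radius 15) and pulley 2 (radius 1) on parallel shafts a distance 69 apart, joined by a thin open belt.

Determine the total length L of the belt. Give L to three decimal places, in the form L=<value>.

L=191.116

open belt: β = asin((r2−r1)/C) = asin(-14/69) = -11.7065°
wrap1 = π − 2β = 203.4130°
wrap2 = π + 2β = 156.5870°
tangent length = C·cosβ = 67.5648
L = r1·wrap1 + r2·wrap2 + 2·C·cosβ = 15·3.5502 + 1·2.7330 + 2·67.5648 = 191.1159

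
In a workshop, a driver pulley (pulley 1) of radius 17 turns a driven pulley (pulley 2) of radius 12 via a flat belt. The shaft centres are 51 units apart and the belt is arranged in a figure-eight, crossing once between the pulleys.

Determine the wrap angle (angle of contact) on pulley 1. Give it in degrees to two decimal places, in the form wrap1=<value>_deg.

wrap1=249.31_deg

crossed belt: β = asin((r1+r2)/C) = asin(29/51) = 34.6546°
wrap1 = wrap2 = π + 2β = 249.3091°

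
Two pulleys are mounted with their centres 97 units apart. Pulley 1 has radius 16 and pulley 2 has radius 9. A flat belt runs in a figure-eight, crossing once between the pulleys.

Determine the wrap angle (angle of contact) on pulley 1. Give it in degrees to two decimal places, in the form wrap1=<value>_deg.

crossed belt: β = asin((r1+r2)/C) = asin(25/97) = 14.9355°
wrap1 = wrap2 = π + 2β = 209.8711°

wrap1=209.87_deg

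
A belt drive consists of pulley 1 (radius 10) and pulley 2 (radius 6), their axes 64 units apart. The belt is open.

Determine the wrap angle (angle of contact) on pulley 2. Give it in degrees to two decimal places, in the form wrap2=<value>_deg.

open belt: β = asin((r2−r1)/C) = asin(-4/64) = -3.5833°
wrap1 = π − 2β = 187.1666°
wrap2 = π + 2β = 172.8334°

wrap2=172.83_deg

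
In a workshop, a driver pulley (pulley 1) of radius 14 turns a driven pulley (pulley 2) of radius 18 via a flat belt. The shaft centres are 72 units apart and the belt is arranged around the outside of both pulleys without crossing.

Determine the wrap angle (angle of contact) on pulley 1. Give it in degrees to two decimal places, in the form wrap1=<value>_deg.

open belt: β = asin((r2−r1)/C) = asin(4/72) = 3.1847°
wrap1 = π − 2β = 173.6305°
wrap2 = π + 2β = 186.3695°

wrap1=173.63_deg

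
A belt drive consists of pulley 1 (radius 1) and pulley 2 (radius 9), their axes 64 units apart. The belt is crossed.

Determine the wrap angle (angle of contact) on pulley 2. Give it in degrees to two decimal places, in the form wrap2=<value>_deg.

crossed belt: β = asin((r1+r2)/C) = asin(10/64) = 8.9893°
wrap1 = wrap2 = π + 2β = 197.9786°

wrap2=197.98_deg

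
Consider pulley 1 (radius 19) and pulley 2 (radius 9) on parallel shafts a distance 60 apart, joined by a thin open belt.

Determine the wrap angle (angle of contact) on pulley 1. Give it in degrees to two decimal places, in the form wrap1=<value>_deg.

open belt: β = asin((r2−r1)/C) = asin(-10/60) = -9.5941°
wrap1 = π − 2β = 199.1881°
wrap2 = π + 2β = 160.8119°

wrap1=199.19_deg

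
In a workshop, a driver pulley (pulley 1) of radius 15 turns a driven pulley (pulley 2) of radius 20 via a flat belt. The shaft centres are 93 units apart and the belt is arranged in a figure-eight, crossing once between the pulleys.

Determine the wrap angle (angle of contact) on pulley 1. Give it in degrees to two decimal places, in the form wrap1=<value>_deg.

crossed belt: β = asin((r1+r2)/C) = asin(35/93) = 22.1074°
wrap1 = wrap2 = π + 2β = 224.2148°

wrap1=224.21_deg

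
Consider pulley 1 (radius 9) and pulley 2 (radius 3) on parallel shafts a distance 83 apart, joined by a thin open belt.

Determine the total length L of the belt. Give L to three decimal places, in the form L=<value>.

L=204.133

open belt: β = asin((r2−r1)/C) = asin(-6/83) = -4.1455°
wrap1 = π − 2β = 188.2910°
wrap2 = π + 2β = 171.7090°
tangent length = C·cosβ = 82.7828
L = r1·wrap1 + r2·wrap2 + 2·C·cosβ = 9·3.2863 + 3·2.9969 + 2·82.7828 = 204.1330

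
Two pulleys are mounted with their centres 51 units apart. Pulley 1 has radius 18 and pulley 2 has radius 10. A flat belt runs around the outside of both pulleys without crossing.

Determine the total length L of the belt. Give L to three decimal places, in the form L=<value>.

L=191.222

open belt: β = asin((r2−r1)/C) = asin(-8/51) = -9.0248°
wrap1 = π − 2β = 198.0497°
wrap2 = π + 2β = 161.9503°
tangent length = C·cosβ = 50.3686
L = r1·wrap1 + r2·wrap2 + 2·C·cosβ = 18·3.4566 + 10·2.8266 + 2·50.3686 = 191.2221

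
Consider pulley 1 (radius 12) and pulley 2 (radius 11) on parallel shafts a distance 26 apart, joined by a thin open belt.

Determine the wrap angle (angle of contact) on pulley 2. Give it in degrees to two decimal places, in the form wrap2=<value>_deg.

wrap2=175.59_deg

open belt: β = asin((r2−r1)/C) = asin(-1/26) = -2.2042°
wrap1 = π − 2β = 184.4085°
wrap2 = π + 2β = 175.5915°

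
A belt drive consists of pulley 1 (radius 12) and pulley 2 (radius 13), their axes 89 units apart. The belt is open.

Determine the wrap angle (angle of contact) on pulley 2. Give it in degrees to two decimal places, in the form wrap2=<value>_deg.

wrap2=181.29_deg

open belt: β = asin((r2−r1)/C) = asin(1/89) = 0.6438°
wrap1 = π − 2β = 178.7124°
wrap2 = π + 2β = 181.2876°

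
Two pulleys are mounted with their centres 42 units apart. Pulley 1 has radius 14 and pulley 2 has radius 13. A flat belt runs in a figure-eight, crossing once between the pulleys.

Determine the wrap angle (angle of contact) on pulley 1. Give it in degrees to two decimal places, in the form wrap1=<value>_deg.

wrap1=260.01_deg

crossed belt: β = asin((r1+r2)/C) = asin(27/42) = 40.0052°
wrap1 = wrap2 = π + 2β = 260.0104°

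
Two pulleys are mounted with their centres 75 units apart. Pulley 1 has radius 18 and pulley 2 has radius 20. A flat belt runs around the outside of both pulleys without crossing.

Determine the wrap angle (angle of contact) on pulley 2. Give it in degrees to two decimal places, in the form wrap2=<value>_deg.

open belt: β = asin((r2−r1)/C) = asin(2/75) = 1.5281°
wrap1 = π − 2β = 176.9439°
wrap2 = π + 2β = 183.0561°

wrap2=183.06_deg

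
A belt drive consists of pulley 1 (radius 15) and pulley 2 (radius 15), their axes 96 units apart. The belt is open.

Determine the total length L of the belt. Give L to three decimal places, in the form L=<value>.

open belt: β = asin((r2−r1)/C) = asin(0/96) = 0.0000°
wrap1 = π − 2β = 180.0000°
wrap2 = π + 2β = 180.0000°
tangent length = C·cosβ = 96.0000
L = r1·wrap1 + r2·wrap2 + 2·C·cosβ = 15·3.1416 + 15·3.1416 + 2·96.0000 = 286.2478

L=286.248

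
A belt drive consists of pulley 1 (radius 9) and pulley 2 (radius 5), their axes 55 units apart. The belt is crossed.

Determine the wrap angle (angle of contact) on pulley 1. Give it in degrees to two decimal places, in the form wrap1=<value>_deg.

wrap1=209.49_deg

crossed belt: β = asin((r1+r2)/C) = asin(14/55) = 14.7467°
wrap1 = wrap2 = π + 2β = 209.4933°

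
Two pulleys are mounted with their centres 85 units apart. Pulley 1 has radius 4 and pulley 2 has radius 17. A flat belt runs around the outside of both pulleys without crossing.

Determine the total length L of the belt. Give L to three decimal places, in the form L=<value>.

L=237.966

open belt: β = asin((r2−r1)/C) = asin(13/85) = 8.7974°
wrap1 = π − 2β = 162.4052°
wrap2 = π + 2β = 197.5948°
tangent length = C·cosβ = 84.0000
L = r1·wrap1 + r2·wrap2 + 2·C·cosβ = 4·2.8345 + 17·3.4487 + 2·84.0000 = 237.9656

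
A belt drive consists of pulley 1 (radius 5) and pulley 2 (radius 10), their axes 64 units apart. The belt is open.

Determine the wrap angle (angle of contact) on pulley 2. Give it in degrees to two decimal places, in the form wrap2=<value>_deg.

open belt: β = asin((r2−r1)/C) = asin(5/64) = 4.4808°
wrap1 = π − 2β = 171.0384°
wrap2 = π + 2β = 188.9616°

wrap2=188.96_deg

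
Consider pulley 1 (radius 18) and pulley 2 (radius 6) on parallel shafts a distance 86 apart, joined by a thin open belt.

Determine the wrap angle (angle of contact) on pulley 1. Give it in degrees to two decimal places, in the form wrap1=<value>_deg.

open belt: β = asin((r2−r1)/C) = asin(-12/86) = -8.0209°
wrap1 = π − 2β = 196.0419°
wrap2 = π + 2β = 163.9581°

wrap1=196.04_deg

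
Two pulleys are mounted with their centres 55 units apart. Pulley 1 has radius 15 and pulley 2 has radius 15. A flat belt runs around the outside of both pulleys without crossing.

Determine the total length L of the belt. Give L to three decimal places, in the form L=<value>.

L=204.248

open belt: β = asin((r2−r1)/C) = asin(0/55) = 0.0000°
wrap1 = π − 2β = 180.0000°
wrap2 = π + 2β = 180.0000°
tangent length = C·cosβ = 55.0000
L = r1·wrap1 + r2·wrap2 + 2·C·cosβ = 15·3.1416 + 15·3.1416 + 2·55.0000 = 204.2478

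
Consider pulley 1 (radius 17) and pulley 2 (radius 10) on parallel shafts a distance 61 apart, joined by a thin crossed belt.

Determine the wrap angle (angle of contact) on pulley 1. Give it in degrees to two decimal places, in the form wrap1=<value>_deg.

crossed belt: β = asin((r1+r2)/C) = asin(27/61) = 26.2714°
wrap1 = wrap2 = π + 2β = 232.5427°

wrap1=232.54_deg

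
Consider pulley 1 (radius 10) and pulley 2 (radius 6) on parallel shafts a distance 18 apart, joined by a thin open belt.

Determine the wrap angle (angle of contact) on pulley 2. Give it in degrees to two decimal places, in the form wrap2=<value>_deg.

open belt: β = asin((r2−r1)/C) = asin(-4/18) = -12.8396°
wrap1 = π − 2β = 205.6792°
wrap2 = π + 2β = 154.3208°

wrap2=154.32_deg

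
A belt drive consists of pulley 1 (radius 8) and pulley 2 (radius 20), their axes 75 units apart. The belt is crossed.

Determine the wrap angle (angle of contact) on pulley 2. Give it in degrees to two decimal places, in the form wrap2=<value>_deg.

crossed belt: β = asin((r1+r2)/C) = asin(28/75) = 21.9213°
wrap1 = wrap2 = π + 2β = 223.8427°

wrap2=223.84_deg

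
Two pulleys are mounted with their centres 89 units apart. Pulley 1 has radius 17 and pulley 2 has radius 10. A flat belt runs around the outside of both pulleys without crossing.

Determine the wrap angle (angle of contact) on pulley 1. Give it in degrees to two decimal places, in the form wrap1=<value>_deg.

wrap1=189.02_deg

open belt: β = asin((r2−r1)/C) = asin(-7/89) = -4.5111°
wrap1 = π − 2β = 189.0221°
wrap2 = π + 2β = 170.9779°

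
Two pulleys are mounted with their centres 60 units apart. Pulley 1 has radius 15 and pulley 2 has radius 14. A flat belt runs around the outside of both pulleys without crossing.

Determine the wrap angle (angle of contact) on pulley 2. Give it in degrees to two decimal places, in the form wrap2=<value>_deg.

open belt: β = asin((r2−r1)/C) = asin(-1/60) = -0.9550°
wrap1 = π − 2β = 181.9099°
wrap2 = π + 2β = 178.0901°

wrap2=178.09_deg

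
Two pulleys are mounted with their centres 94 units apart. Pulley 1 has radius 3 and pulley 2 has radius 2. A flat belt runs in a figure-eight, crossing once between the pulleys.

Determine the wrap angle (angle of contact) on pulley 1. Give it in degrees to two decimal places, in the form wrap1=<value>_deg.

crossed belt: β = asin((r1+r2)/C) = asin(5/94) = 3.0491°
wrap1 = wrap2 = π + 2β = 186.0982°

wrap1=186.10_deg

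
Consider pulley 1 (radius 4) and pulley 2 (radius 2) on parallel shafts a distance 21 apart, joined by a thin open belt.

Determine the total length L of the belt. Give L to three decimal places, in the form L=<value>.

open belt: β = asin((r2−r1)/C) = asin(-2/21) = -5.4650°
wrap1 = π − 2β = 190.9300°
wrap2 = π + 2β = 169.0700°
tangent length = C·cosβ = 20.9045
L = r1·wrap1 + r2·wrap2 + 2·C·cosβ = 4·3.3324 + 2·2.9508 + 2·20.9045 = 61.0402

L=61.040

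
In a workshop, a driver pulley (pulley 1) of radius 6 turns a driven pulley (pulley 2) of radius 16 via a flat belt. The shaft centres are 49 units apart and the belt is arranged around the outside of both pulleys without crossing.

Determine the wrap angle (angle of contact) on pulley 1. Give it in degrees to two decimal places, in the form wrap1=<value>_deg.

open belt: β = asin((r2−r1)/C) = asin(10/49) = 11.7757°
wrap1 = π − 2β = 156.4485°
wrap2 = π + 2β = 203.5515°

wrap1=156.45_deg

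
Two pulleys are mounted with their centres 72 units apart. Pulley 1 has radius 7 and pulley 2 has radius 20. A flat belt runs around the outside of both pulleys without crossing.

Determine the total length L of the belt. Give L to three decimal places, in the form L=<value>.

open belt: β = asin((r2−r1)/C) = asin(13/72) = 10.4021°
wrap1 = π − 2β = 159.1958°
wrap2 = π + 2β = 200.8042°
tangent length = C·cosβ = 70.8167
L = r1·wrap1 + r2·wrap2 + 2·C·cosβ = 7·2.7785 + 20·3.5047 + 2·70.8167 = 231.1767

L=231.177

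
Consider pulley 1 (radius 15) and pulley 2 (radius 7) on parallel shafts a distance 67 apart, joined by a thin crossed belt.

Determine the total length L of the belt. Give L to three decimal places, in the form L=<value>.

crossed belt: β = asin((r1+r2)/C) = asin(22/67) = 19.1692°
wrap1 = wrap2 = π + 2β = 218.3383°
tangent length = C·cosβ = 63.2851
L = (r1+r2)·wrap + 2·C·cosβ = 22·3.8107 + 2·63.2851 = 210.4060

L=210.406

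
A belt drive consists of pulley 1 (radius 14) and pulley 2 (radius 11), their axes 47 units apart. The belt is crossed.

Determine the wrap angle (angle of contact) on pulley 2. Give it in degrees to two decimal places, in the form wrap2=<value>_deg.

crossed belt: β = asin((r1+r2)/C) = asin(25/47) = 32.1349°
wrap1 = wrap2 = π + 2β = 244.2699°

wrap2=244.27_deg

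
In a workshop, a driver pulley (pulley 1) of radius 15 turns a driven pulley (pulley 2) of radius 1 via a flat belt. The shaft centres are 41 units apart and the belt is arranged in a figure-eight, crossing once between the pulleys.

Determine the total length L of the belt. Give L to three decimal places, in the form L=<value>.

crossed belt: β = asin((r1+r2)/C) = asin(16/41) = 22.9697°
wrap1 = wrap2 = π + 2β = 225.9394°
tangent length = C·cosβ = 37.7492
L = (r1+r2)·wrap + 2·C·cosβ = 16·3.9434 + 2·37.7492 = 138.5925

L=138.593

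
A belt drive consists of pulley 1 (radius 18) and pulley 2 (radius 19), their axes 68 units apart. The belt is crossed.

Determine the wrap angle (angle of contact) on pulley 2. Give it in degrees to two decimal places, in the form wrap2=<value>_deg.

crossed belt: β = asin((r1+r2)/C) = asin(37/68) = 32.9644°
wrap1 = wrap2 = π + 2β = 245.9288°

wrap2=245.93_deg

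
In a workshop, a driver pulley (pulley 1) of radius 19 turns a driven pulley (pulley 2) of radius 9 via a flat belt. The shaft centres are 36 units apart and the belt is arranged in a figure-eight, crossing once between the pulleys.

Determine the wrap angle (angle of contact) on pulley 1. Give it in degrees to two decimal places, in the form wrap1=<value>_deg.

wrap1=282.12_deg

crossed belt: β = asin((r1+r2)/C) = asin(28/36) = 51.0576°
wrap1 = wrap2 = π + 2β = 282.1151°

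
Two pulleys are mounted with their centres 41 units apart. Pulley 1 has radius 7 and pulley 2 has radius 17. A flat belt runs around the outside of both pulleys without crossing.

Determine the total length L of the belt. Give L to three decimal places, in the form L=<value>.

L=159.850

open belt: β = asin((r2−r1)/C) = asin(10/41) = 14.1170°
wrap1 = π − 2β = 151.7660°
wrap2 = π + 2β = 208.2340°
tangent length = C·cosβ = 39.7618
L = r1·wrap1 + r2·wrap2 + 2·C·cosβ = 7·2.6488 + 17·3.6344 + 2·39.7618 = 159.8496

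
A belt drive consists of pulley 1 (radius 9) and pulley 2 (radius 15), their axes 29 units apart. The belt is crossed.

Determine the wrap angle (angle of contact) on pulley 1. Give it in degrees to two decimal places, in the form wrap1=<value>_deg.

wrap1=291.70_deg

crossed belt: β = asin((r1+r2)/C) = asin(24/29) = 55.8516°
wrap1 = wrap2 = π + 2β = 291.7032°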